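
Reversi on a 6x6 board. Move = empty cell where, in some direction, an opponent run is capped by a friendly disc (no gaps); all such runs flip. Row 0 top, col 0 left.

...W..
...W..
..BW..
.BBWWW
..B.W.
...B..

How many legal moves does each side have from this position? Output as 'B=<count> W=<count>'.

Answer: B=4 W=6

Derivation:
-- B to move --
(0,2): no bracket -> illegal
(0,4): flips 1 -> legal
(1,2): no bracket -> illegal
(1,4): flips 1 -> legal
(2,4): flips 2 -> legal
(2,5): no bracket -> illegal
(4,3): no bracket -> illegal
(4,5): no bracket -> illegal
(5,4): no bracket -> illegal
(5,5): flips 2 -> legal
B mobility = 4
-- W to move --
(1,1): flips 1 -> legal
(1,2): no bracket -> illegal
(2,0): no bracket -> illegal
(2,1): flips 1 -> legal
(3,0): flips 2 -> legal
(4,0): flips 2 -> legal
(4,1): flips 1 -> legal
(4,3): no bracket -> illegal
(5,1): flips 1 -> legal
(5,2): no bracket -> illegal
(5,4): no bracket -> illegal
W mobility = 6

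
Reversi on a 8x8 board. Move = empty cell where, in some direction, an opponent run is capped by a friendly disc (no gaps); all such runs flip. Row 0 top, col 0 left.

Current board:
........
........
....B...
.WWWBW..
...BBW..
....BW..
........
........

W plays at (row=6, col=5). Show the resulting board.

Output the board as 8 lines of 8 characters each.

Answer: ........
........
....B...
.WWWBW..
...WBW..
....WW..
.....W..
........

Derivation:
Place W at (6,5); scan 8 dirs for brackets.
Dir NW: opp run (5,4) (4,3) capped by W -> flip
Dir N: first cell 'W' (not opp) -> no flip
Dir NE: first cell '.' (not opp) -> no flip
Dir W: first cell '.' (not opp) -> no flip
Dir E: first cell '.' (not opp) -> no flip
Dir SW: first cell '.' (not opp) -> no flip
Dir S: first cell '.' (not opp) -> no flip
Dir SE: first cell '.' (not opp) -> no flip
All flips: (4,3) (5,4)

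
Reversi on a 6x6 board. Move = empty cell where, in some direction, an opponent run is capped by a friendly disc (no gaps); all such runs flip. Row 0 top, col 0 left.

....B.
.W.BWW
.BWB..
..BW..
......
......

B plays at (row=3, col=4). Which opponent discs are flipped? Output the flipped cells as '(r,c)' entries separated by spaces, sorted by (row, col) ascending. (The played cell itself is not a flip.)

Answer: (3,3)

Derivation:
Dir NW: first cell 'B' (not opp) -> no flip
Dir N: first cell '.' (not opp) -> no flip
Dir NE: first cell '.' (not opp) -> no flip
Dir W: opp run (3,3) capped by B -> flip
Dir E: first cell '.' (not opp) -> no flip
Dir SW: first cell '.' (not opp) -> no flip
Dir S: first cell '.' (not opp) -> no flip
Dir SE: first cell '.' (not opp) -> no flip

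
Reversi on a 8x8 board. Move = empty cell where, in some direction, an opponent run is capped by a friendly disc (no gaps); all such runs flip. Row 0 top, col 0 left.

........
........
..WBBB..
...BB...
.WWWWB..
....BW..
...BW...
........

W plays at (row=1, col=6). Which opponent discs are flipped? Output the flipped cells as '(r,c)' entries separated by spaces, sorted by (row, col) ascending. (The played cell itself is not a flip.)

Answer: (2,5) (3,4)

Derivation:
Dir NW: first cell '.' (not opp) -> no flip
Dir N: first cell '.' (not opp) -> no flip
Dir NE: first cell '.' (not opp) -> no flip
Dir W: first cell '.' (not opp) -> no flip
Dir E: first cell '.' (not opp) -> no flip
Dir SW: opp run (2,5) (3,4) capped by W -> flip
Dir S: first cell '.' (not opp) -> no flip
Dir SE: first cell '.' (not opp) -> no flip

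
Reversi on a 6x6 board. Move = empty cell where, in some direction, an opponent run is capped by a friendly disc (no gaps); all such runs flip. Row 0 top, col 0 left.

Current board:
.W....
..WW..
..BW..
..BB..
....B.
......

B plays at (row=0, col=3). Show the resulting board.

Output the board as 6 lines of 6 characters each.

Answer: .W.B..
..WB..
..BB..
..BB..
....B.
......

Derivation:
Place B at (0,3); scan 8 dirs for brackets.
Dir NW: edge -> no flip
Dir N: edge -> no flip
Dir NE: edge -> no flip
Dir W: first cell '.' (not opp) -> no flip
Dir E: first cell '.' (not opp) -> no flip
Dir SW: opp run (1,2), next='.' -> no flip
Dir S: opp run (1,3) (2,3) capped by B -> flip
Dir SE: first cell '.' (not opp) -> no flip
All flips: (1,3) (2,3)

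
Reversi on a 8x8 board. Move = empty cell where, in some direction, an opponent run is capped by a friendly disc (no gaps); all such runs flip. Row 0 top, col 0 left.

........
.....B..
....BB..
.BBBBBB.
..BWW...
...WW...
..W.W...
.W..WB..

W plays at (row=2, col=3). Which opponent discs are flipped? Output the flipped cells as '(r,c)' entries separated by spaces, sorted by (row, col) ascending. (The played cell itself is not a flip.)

Dir NW: first cell '.' (not opp) -> no flip
Dir N: first cell '.' (not opp) -> no flip
Dir NE: first cell '.' (not opp) -> no flip
Dir W: first cell '.' (not opp) -> no flip
Dir E: opp run (2,4) (2,5), next='.' -> no flip
Dir SW: opp run (3,2), next='.' -> no flip
Dir S: opp run (3,3) capped by W -> flip
Dir SE: opp run (3,4), next='.' -> no flip

Answer: (3,3)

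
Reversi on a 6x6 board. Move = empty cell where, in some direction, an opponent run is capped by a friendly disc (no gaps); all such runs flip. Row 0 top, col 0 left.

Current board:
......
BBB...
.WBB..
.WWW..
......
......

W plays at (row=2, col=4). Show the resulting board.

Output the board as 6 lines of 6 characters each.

Answer: ......
BBB...
.WWWW.
.WWW..
......
......

Derivation:
Place W at (2,4); scan 8 dirs for brackets.
Dir NW: first cell '.' (not opp) -> no flip
Dir N: first cell '.' (not opp) -> no flip
Dir NE: first cell '.' (not opp) -> no flip
Dir W: opp run (2,3) (2,2) capped by W -> flip
Dir E: first cell '.' (not opp) -> no flip
Dir SW: first cell 'W' (not opp) -> no flip
Dir S: first cell '.' (not opp) -> no flip
Dir SE: first cell '.' (not opp) -> no flip
All flips: (2,2) (2,3)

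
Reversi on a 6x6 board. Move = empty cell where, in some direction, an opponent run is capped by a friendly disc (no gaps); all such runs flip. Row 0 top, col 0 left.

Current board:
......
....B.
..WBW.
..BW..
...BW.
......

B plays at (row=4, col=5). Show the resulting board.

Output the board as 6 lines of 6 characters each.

Answer: ......
....B.
..WBW.
..BW..
...BBB
......

Derivation:
Place B at (4,5); scan 8 dirs for brackets.
Dir NW: first cell '.' (not opp) -> no flip
Dir N: first cell '.' (not opp) -> no flip
Dir NE: edge -> no flip
Dir W: opp run (4,4) capped by B -> flip
Dir E: edge -> no flip
Dir SW: first cell '.' (not opp) -> no flip
Dir S: first cell '.' (not opp) -> no flip
Dir SE: edge -> no flip
All flips: (4,4)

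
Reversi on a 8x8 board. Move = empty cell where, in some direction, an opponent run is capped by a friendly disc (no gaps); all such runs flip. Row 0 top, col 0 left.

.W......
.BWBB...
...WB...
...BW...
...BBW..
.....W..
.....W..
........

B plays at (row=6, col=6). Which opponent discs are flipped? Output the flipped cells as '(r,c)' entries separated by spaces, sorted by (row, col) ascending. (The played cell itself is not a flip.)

Answer: (5,5)

Derivation:
Dir NW: opp run (5,5) capped by B -> flip
Dir N: first cell '.' (not opp) -> no flip
Dir NE: first cell '.' (not opp) -> no flip
Dir W: opp run (6,5), next='.' -> no flip
Dir E: first cell '.' (not opp) -> no flip
Dir SW: first cell '.' (not opp) -> no flip
Dir S: first cell '.' (not opp) -> no flip
Dir SE: first cell '.' (not opp) -> no flip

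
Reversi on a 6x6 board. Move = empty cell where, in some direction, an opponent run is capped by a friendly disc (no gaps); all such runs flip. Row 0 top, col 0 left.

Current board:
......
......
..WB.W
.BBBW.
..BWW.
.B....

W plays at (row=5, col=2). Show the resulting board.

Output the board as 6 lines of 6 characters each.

Answer: ......
......
..WB.W
.BWBW.
..WWW.
.BW...

Derivation:
Place W at (5,2); scan 8 dirs for brackets.
Dir NW: first cell '.' (not opp) -> no flip
Dir N: opp run (4,2) (3,2) capped by W -> flip
Dir NE: first cell 'W' (not opp) -> no flip
Dir W: opp run (5,1), next='.' -> no flip
Dir E: first cell '.' (not opp) -> no flip
Dir SW: edge -> no flip
Dir S: edge -> no flip
Dir SE: edge -> no flip
All flips: (3,2) (4,2)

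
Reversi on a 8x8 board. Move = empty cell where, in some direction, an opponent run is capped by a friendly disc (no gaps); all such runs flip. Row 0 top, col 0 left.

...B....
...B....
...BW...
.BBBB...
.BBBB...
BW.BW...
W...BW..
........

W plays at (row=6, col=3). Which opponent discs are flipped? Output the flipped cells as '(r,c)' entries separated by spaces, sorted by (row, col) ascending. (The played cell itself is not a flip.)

Dir NW: first cell '.' (not opp) -> no flip
Dir N: opp run (5,3) (4,3) (3,3) (2,3) (1,3) (0,3), next=edge -> no flip
Dir NE: first cell 'W' (not opp) -> no flip
Dir W: first cell '.' (not opp) -> no flip
Dir E: opp run (6,4) capped by W -> flip
Dir SW: first cell '.' (not opp) -> no flip
Dir S: first cell '.' (not opp) -> no flip
Dir SE: first cell '.' (not opp) -> no flip

Answer: (6,4)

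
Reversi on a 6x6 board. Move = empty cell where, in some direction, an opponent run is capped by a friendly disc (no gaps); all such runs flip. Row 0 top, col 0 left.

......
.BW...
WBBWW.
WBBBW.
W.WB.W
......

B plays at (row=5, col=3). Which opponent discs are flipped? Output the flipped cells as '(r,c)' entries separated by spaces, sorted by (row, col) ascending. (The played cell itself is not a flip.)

Dir NW: opp run (4,2) capped by B -> flip
Dir N: first cell 'B' (not opp) -> no flip
Dir NE: first cell '.' (not opp) -> no flip
Dir W: first cell '.' (not opp) -> no flip
Dir E: first cell '.' (not opp) -> no flip
Dir SW: edge -> no flip
Dir S: edge -> no flip
Dir SE: edge -> no flip

Answer: (4,2)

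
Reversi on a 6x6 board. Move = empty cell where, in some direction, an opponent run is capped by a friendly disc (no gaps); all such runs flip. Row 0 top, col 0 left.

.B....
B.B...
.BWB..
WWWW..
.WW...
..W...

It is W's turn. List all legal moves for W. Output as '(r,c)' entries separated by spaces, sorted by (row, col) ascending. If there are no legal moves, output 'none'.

(0,0): no bracket -> illegal
(0,2): flips 1 -> legal
(0,3): flips 2 -> legal
(1,1): flips 1 -> legal
(1,3): flips 1 -> legal
(1,4): flips 1 -> legal
(2,0): flips 1 -> legal
(2,4): flips 1 -> legal
(3,4): no bracket -> illegal

Answer: (0,2) (0,3) (1,1) (1,3) (1,4) (2,0) (2,4)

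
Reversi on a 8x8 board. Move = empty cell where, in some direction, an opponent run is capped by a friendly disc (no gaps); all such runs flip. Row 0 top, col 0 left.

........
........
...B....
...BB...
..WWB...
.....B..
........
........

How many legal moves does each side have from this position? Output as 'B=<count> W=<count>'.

-- B to move --
(3,1): no bracket -> illegal
(3,2): no bracket -> illegal
(4,1): flips 2 -> legal
(5,1): flips 1 -> legal
(5,2): flips 1 -> legal
(5,3): flips 1 -> legal
(5,4): no bracket -> illegal
B mobility = 4
-- W to move --
(1,2): no bracket -> illegal
(1,3): flips 2 -> legal
(1,4): no bracket -> illegal
(2,2): no bracket -> illegal
(2,4): flips 1 -> legal
(2,5): flips 1 -> legal
(3,2): no bracket -> illegal
(3,5): no bracket -> illegal
(4,5): flips 1 -> legal
(4,6): no bracket -> illegal
(5,3): no bracket -> illegal
(5,4): no bracket -> illegal
(5,6): no bracket -> illegal
(6,4): no bracket -> illegal
(6,5): no bracket -> illegal
(6,6): no bracket -> illegal
W mobility = 4

Answer: B=4 W=4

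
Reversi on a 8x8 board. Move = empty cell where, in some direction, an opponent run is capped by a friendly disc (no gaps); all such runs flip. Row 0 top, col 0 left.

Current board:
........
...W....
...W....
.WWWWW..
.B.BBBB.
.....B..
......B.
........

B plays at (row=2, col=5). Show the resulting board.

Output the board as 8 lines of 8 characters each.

Place B at (2,5); scan 8 dirs for brackets.
Dir NW: first cell '.' (not opp) -> no flip
Dir N: first cell '.' (not opp) -> no flip
Dir NE: first cell '.' (not opp) -> no flip
Dir W: first cell '.' (not opp) -> no flip
Dir E: first cell '.' (not opp) -> no flip
Dir SW: opp run (3,4) capped by B -> flip
Dir S: opp run (3,5) capped by B -> flip
Dir SE: first cell '.' (not opp) -> no flip
All flips: (3,4) (3,5)

Answer: ........
...W....
...W.B..
.WWWBB..
.B.BBBB.
.....B..
......B.
........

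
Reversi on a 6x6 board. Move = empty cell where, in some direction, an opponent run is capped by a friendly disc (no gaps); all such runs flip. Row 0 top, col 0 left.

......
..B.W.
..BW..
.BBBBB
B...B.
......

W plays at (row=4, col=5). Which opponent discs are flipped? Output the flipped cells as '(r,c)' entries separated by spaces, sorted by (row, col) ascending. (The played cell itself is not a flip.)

Dir NW: opp run (3,4) capped by W -> flip
Dir N: opp run (3,5), next='.' -> no flip
Dir NE: edge -> no flip
Dir W: opp run (4,4), next='.' -> no flip
Dir E: edge -> no flip
Dir SW: first cell '.' (not opp) -> no flip
Dir S: first cell '.' (not opp) -> no flip
Dir SE: edge -> no flip

Answer: (3,4)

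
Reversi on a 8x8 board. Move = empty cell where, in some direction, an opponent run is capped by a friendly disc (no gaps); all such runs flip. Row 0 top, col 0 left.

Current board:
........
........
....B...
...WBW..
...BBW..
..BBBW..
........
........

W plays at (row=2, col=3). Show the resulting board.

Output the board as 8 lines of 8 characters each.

Answer: ........
........
...WB...
...WWW..
...BBW..
..BBBW..
........
........

Derivation:
Place W at (2,3); scan 8 dirs for brackets.
Dir NW: first cell '.' (not opp) -> no flip
Dir N: first cell '.' (not opp) -> no flip
Dir NE: first cell '.' (not opp) -> no flip
Dir W: first cell '.' (not opp) -> no flip
Dir E: opp run (2,4), next='.' -> no flip
Dir SW: first cell '.' (not opp) -> no flip
Dir S: first cell 'W' (not opp) -> no flip
Dir SE: opp run (3,4) capped by W -> flip
All flips: (3,4)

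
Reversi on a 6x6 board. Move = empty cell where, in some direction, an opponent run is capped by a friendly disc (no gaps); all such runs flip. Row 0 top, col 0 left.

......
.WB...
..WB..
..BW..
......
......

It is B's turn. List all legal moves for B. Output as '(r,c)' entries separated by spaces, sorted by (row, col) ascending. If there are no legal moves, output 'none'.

Answer: (1,0) (2,1) (3,4) (4,3)

Derivation:
(0,0): no bracket -> illegal
(0,1): no bracket -> illegal
(0,2): no bracket -> illegal
(1,0): flips 1 -> legal
(1,3): no bracket -> illegal
(2,0): no bracket -> illegal
(2,1): flips 1 -> legal
(2,4): no bracket -> illegal
(3,1): no bracket -> illegal
(3,4): flips 1 -> legal
(4,2): no bracket -> illegal
(4,3): flips 1 -> legal
(4,4): no bracket -> illegal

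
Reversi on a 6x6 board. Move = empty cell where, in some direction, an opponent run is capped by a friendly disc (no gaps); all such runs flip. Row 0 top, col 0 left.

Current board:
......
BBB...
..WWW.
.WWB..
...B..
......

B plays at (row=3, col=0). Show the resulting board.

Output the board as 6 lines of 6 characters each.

Place B at (3,0); scan 8 dirs for brackets.
Dir NW: edge -> no flip
Dir N: first cell '.' (not opp) -> no flip
Dir NE: first cell '.' (not opp) -> no flip
Dir W: edge -> no flip
Dir E: opp run (3,1) (3,2) capped by B -> flip
Dir SW: edge -> no flip
Dir S: first cell '.' (not opp) -> no flip
Dir SE: first cell '.' (not opp) -> no flip
All flips: (3,1) (3,2)

Answer: ......
BBB...
..WWW.
BBBB..
...B..
......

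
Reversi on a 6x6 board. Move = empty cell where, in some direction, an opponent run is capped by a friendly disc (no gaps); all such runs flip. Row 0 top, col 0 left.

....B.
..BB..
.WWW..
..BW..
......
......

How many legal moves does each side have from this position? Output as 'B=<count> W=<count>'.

-- B to move --
(1,0): flips 1 -> legal
(1,1): no bracket -> illegal
(1,4): flips 1 -> legal
(2,0): no bracket -> illegal
(2,4): no bracket -> illegal
(3,0): flips 1 -> legal
(3,1): flips 1 -> legal
(3,4): flips 2 -> legal
(4,2): no bracket -> illegal
(4,3): flips 2 -> legal
(4,4): no bracket -> illegal
B mobility = 6
-- W to move --
(0,1): flips 1 -> legal
(0,2): flips 1 -> legal
(0,3): flips 2 -> legal
(0,5): no bracket -> illegal
(1,1): no bracket -> illegal
(1,4): no bracket -> illegal
(1,5): no bracket -> illegal
(2,4): no bracket -> illegal
(3,1): flips 1 -> legal
(4,1): flips 1 -> legal
(4,2): flips 1 -> legal
(4,3): flips 1 -> legal
W mobility = 7

Answer: B=6 W=7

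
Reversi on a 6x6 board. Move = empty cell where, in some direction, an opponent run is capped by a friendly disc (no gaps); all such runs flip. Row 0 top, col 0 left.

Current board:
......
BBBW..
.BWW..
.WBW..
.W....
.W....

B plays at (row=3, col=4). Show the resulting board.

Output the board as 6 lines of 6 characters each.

Answer: ......
BBBW..
.BWB..
.WBBB.
.W....
.W....

Derivation:
Place B at (3,4); scan 8 dirs for brackets.
Dir NW: opp run (2,3) capped by B -> flip
Dir N: first cell '.' (not opp) -> no flip
Dir NE: first cell '.' (not opp) -> no flip
Dir W: opp run (3,3) capped by B -> flip
Dir E: first cell '.' (not opp) -> no flip
Dir SW: first cell '.' (not opp) -> no flip
Dir S: first cell '.' (not opp) -> no flip
Dir SE: first cell '.' (not opp) -> no flip
All flips: (2,3) (3,3)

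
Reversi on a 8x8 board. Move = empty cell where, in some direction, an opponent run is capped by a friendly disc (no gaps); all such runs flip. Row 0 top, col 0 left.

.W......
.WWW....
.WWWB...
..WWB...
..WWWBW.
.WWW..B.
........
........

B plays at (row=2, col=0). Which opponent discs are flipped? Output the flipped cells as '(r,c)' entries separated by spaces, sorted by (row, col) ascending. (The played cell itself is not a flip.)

Answer: (2,1) (2,2) (2,3)

Derivation:
Dir NW: edge -> no flip
Dir N: first cell '.' (not opp) -> no flip
Dir NE: opp run (1,1), next='.' -> no flip
Dir W: edge -> no flip
Dir E: opp run (2,1) (2,2) (2,3) capped by B -> flip
Dir SW: edge -> no flip
Dir S: first cell '.' (not opp) -> no flip
Dir SE: first cell '.' (not opp) -> no flip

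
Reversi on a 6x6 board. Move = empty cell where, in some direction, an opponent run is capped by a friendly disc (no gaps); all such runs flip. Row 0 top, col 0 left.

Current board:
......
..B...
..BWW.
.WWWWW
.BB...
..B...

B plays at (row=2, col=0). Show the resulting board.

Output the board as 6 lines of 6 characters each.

Answer: ......
..B...
B.BWW.
.BWWWW
.BB...
..B...

Derivation:
Place B at (2,0); scan 8 dirs for brackets.
Dir NW: edge -> no flip
Dir N: first cell '.' (not opp) -> no flip
Dir NE: first cell '.' (not opp) -> no flip
Dir W: edge -> no flip
Dir E: first cell '.' (not opp) -> no flip
Dir SW: edge -> no flip
Dir S: first cell '.' (not opp) -> no flip
Dir SE: opp run (3,1) capped by B -> flip
All flips: (3,1)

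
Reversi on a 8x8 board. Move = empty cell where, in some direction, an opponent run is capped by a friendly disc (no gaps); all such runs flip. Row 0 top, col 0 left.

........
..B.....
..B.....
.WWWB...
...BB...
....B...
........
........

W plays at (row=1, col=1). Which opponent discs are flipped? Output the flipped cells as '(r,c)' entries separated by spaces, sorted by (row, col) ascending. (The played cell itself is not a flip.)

Answer: (2,2)

Derivation:
Dir NW: first cell '.' (not opp) -> no flip
Dir N: first cell '.' (not opp) -> no flip
Dir NE: first cell '.' (not opp) -> no flip
Dir W: first cell '.' (not opp) -> no flip
Dir E: opp run (1,2), next='.' -> no flip
Dir SW: first cell '.' (not opp) -> no flip
Dir S: first cell '.' (not opp) -> no flip
Dir SE: opp run (2,2) capped by W -> flip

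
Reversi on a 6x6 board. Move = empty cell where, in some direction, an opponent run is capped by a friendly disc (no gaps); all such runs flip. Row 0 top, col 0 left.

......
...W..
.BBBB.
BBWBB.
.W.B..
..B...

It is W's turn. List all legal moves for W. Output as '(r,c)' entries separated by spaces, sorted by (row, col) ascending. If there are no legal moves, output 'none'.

Answer: (1,0) (1,1) (1,2) (1,4) (3,5) (4,0) (5,3) (5,4)

Derivation:
(1,0): flips 1 -> legal
(1,1): flips 2 -> legal
(1,2): flips 1 -> legal
(1,4): flips 1 -> legal
(1,5): no bracket -> illegal
(2,0): no bracket -> illegal
(2,5): no bracket -> illegal
(3,5): flips 3 -> legal
(4,0): flips 2 -> legal
(4,2): no bracket -> illegal
(4,4): no bracket -> illegal
(4,5): no bracket -> illegal
(5,1): no bracket -> illegal
(5,3): flips 3 -> legal
(5,4): flips 1 -> legal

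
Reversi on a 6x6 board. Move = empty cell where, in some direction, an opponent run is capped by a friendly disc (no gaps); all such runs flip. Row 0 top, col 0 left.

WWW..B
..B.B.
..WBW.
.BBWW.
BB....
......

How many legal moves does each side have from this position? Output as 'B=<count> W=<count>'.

-- B to move --
(0,3): no bracket -> illegal
(1,0): no bracket -> illegal
(1,1): no bracket -> illegal
(1,3): flips 1 -> legal
(1,5): no bracket -> illegal
(2,1): flips 1 -> legal
(2,5): flips 1 -> legal
(3,5): flips 2 -> legal
(4,2): no bracket -> illegal
(4,3): flips 1 -> legal
(4,4): flips 2 -> legal
(4,5): flips 1 -> legal
B mobility = 7
-- W to move --
(0,3): no bracket -> illegal
(0,4): flips 1 -> legal
(1,1): no bracket -> illegal
(1,3): flips 1 -> legal
(1,5): no bracket -> illegal
(2,0): no bracket -> illegal
(2,1): no bracket -> illegal
(2,5): no bracket -> illegal
(3,0): flips 2 -> legal
(4,2): flips 1 -> legal
(4,3): no bracket -> illegal
(5,0): no bracket -> illegal
(5,1): no bracket -> illegal
(5,2): no bracket -> illegal
W mobility = 4

Answer: B=7 W=4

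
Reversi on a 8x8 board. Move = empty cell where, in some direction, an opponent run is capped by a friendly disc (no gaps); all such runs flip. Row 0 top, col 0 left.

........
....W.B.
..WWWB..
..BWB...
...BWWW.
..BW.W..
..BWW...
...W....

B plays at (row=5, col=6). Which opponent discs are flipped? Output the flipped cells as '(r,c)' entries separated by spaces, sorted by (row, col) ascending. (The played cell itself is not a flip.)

Answer: (4,5)

Derivation:
Dir NW: opp run (4,5) capped by B -> flip
Dir N: opp run (4,6), next='.' -> no flip
Dir NE: first cell '.' (not opp) -> no flip
Dir W: opp run (5,5), next='.' -> no flip
Dir E: first cell '.' (not opp) -> no flip
Dir SW: first cell '.' (not opp) -> no flip
Dir S: first cell '.' (not opp) -> no flip
Dir SE: first cell '.' (not opp) -> no flip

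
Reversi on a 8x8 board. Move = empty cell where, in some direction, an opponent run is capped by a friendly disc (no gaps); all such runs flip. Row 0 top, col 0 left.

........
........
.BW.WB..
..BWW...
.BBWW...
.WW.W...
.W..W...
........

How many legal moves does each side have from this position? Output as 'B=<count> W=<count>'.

-- B to move --
(1,1): no bracket -> illegal
(1,2): flips 1 -> legal
(1,3): no bracket -> illegal
(1,4): no bracket -> illegal
(1,5): flips 2 -> legal
(2,3): flips 2 -> legal
(3,1): no bracket -> illegal
(3,5): flips 2 -> legal
(4,0): no bracket -> illegal
(4,5): flips 2 -> legal
(5,0): no bracket -> illegal
(5,3): no bracket -> illegal
(5,5): no bracket -> illegal
(6,0): flips 1 -> legal
(6,2): flips 1 -> legal
(6,3): flips 1 -> legal
(6,5): flips 2 -> legal
(7,0): flips 4 -> legal
(7,1): flips 2 -> legal
(7,2): no bracket -> illegal
(7,3): no bracket -> illegal
(7,4): no bracket -> illegal
(7,5): no bracket -> illegal
B mobility = 11
-- W to move --
(1,0): flips 2 -> legal
(1,1): no bracket -> illegal
(1,2): no bracket -> illegal
(1,4): no bracket -> illegal
(1,5): no bracket -> illegal
(1,6): flips 1 -> legal
(2,0): flips 1 -> legal
(2,3): no bracket -> illegal
(2,6): flips 1 -> legal
(3,0): flips 1 -> legal
(3,1): flips 2 -> legal
(3,5): no bracket -> illegal
(3,6): no bracket -> illegal
(4,0): flips 2 -> legal
(5,0): no bracket -> illegal
(5,3): no bracket -> illegal
W mobility = 7

Answer: B=11 W=7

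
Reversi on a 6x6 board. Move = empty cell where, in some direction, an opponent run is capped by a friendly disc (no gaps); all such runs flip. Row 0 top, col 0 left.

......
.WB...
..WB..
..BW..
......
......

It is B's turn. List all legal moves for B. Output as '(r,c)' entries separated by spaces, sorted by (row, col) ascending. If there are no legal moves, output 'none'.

Answer: (1,0) (2,1) (3,4) (4,3)

Derivation:
(0,0): no bracket -> illegal
(0,1): no bracket -> illegal
(0,2): no bracket -> illegal
(1,0): flips 1 -> legal
(1,3): no bracket -> illegal
(2,0): no bracket -> illegal
(2,1): flips 1 -> legal
(2,4): no bracket -> illegal
(3,1): no bracket -> illegal
(3,4): flips 1 -> legal
(4,2): no bracket -> illegal
(4,3): flips 1 -> legal
(4,4): no bracket -> illegal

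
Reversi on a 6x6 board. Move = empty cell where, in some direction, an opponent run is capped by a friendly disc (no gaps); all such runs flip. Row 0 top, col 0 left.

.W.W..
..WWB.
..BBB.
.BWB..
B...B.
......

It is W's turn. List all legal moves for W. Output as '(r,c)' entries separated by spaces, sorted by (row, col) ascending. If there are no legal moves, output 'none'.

(0,4): no bracket -> illegal
(0,5): flips 2 -> legal
(1,1): no bracket -> illegal
(1,5): flips 1 -> legal
(2,0): no bracket -> illegal
(2,1): no bracket -> illegal
(2,5): flips 1 -> legal
(3,0): flips 1 -> legal
(3,4): flips 2 -> legal
(3,5): flips 1 -> legal
(4,1): no bracket -> illegal
(4,2): no bracket -> illegal
(4,3): flips 2 -> legal
(4,5): no bracket -> illegal
(5,0): no bracket -> illegal
(5,1): no bracket -> illegal
(5,3): no bracket -> illegal
(5,4): no bracket -> illegal
(5,5): no bracket -> illegal

Answer: (0,5) (1,5) (2,5) (3,0) (3,4) (3,5) (4,3)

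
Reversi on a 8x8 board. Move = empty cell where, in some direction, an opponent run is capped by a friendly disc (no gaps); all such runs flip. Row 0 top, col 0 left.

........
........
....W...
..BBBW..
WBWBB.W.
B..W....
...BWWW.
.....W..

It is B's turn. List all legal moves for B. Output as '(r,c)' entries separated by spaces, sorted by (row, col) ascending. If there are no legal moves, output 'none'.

Answer: (1,4) (1,5) (2,6) (3,0) (3,6) (5,1) (5,2) (6,2) (6,7)

Derivation:
(1,3): no bracket -> illegal
(1,4): flips 1 -> legal
(1,5): flips 1 -> legal
(2,3): no bracket -> illegal
(2,5): no bracket -> illegal
(2,6): flips 1 -> legal
(3,0): flips 1 -> legal
(3,1): no bracket -> illegal
(3,6): flips 1 -> legal
(3,7): no bracket -> illegal
(4,5): no bracket -> illegal
(4,7): no bracket -> illegal
(5,1): flips 1 -> legal
(5,2): flips 1 -> legal
(5,4): no bracket -> illegal
(5,5): no bracket -> illegal
(5,6): no bracket -> illegal
(5,7): no bracket -> illegal
(6,2): flips 1 -> legal
(6,7): flips 3 -> legal
(7,3): no bracket -> illegal
(7,4): no bracket -> illegal
(7,6): no bracket -> illegal
(7,7): no bracket -> illegal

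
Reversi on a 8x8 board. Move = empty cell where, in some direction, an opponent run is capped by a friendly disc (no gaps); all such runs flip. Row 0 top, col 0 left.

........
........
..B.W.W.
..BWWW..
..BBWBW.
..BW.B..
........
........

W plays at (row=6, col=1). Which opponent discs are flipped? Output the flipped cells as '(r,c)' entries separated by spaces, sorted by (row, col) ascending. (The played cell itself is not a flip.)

Answer: (4,3) (5,2)

Derivation:
Dir NW: first cell '.' (not opp) -> no flip
Dir N: first cell '.' (not opp) -> no flip
Dir NE: opp run (5,2) (4,3) capped by W -> flip
Dir W: first cell '.' (not opp) -> no flip
Dir E: first cell '.' (not opp) -> no flip
Dir SW: first cell '.' (not opp) -> no flip
Dir S: first cell '.' (not opp) -> no flip
Dir SE: first cell '.' (not opp) -> no flip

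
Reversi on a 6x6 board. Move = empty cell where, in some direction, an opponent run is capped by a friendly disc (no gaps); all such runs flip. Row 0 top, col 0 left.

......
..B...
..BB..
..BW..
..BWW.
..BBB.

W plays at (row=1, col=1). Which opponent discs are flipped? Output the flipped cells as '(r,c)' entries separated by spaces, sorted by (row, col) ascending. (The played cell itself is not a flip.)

Answer: (2,2)

Derivation:
Dir NW: first cell '.' (not opp) -> no flip
Dir N: first cell '.' (not opp) -> no flip
Dir NE: first cell '.' (not opp) -> no flip
Dir W: first cell '.' (not opp) -> no flip
Dir E: opp run (1,2), next='.' -> no flip
Dir SW: first cell '.' (not opp) -> no flip
Dir S: first cell '.' (not opp) -> no flip
Dir SE: opp run (2,2) capped by W -> flip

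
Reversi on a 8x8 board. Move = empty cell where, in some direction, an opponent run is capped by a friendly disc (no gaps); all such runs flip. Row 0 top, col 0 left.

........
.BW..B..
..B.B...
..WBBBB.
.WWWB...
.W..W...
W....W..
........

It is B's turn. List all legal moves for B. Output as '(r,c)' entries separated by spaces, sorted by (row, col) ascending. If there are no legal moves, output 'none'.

Answer: (0,2) (1,3) (3,1) (4,0) (5,2) (5,3) (6,4)

Derivation:
(0,1): no bracket -> illegal
(0,2): flips 1 -> legal
(0,3): no bracket -> illegal
(1,3): flips 1 -> legal
(2,1): no bracket -> illegal
(2,3): no bracket -> illegal
(3,0): no bracket -> illegal
(3,1): flips 1 -> legal
(4,0): flips 3 -> legal
(4,5): no bracket -> illegal
(5,0): no bracket -> illegal
(5,2): flips 3 -> legal
(5,3): flips 1 -> legal
(5,5): no bracket -> illegal
(5,6): no bracket -> illegal
(6,1): no bracket -> illegal
(6,2): no bracket -> illegal
(6,3): no bracket -> illegal
(6,4): flips 1 -> legal
(6,6): no bracket -> illegal
(7,0): no bracket -> illegal
(7,1): no bracket -> illegal
(7,4): no bracket -> illegal
(7,5): no bracket -> illegal
(7,6): no bracket -> illegal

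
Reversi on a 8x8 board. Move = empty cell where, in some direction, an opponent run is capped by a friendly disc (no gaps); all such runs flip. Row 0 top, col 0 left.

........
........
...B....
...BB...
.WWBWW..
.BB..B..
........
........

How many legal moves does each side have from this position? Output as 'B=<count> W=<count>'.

Answer: B=8 W=9

Derivation:
-- B to move --
(3,0): flips 1 -> legal
(3,1): flips 1 -> legal
(3,2): flips 1 -> legal
(3,5): flips 1 -> legal
(3,6): no bracket -> illegal
(4,0): flips 2 -> legal
(4,6): flips 2 -> legal
(5,0): no bracket -> illegal
(5,3): no bracket -> illegal
(5,4): flips 1 -> legal
(5,6): flips 1 -> legal
B mobility = 8
-- W to move --
(1,2): flips 2 -> legal
(1,3): no bracket -> illegal
(1,4): no bracket -> illegal
(2,2): flips 1 -> legal
(2,4): flips 2 -> legal
(2,5): no bracket -> illegal
(3,2): no bracket -> illegal
(3,5): no bracket -> illegal
(4,0): no bracket -> illegal
(4,6): no bracket -> illegal
(5,0): no bracket -> illegal
(5,3): no bracket -> illegal
(5,4): no bracket -> illegal
(5,6): no bracket -> illegal
(6,0): flips 1 -> legal
(6,1): flips 1 -> legal
(6,2): flips 1 -> legal
(6,3): flips 1 -> legal
(6,4): no bracket -> illegal
(6,5): flips 1 -> legal
(6,6): flips 1 -> legal
W mobility = 9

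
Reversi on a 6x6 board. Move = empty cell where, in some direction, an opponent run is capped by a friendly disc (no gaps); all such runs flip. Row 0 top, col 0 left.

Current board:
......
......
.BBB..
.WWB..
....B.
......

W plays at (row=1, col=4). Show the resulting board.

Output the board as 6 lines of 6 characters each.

Place W at (1,4); scan 8 dirs for brackets.
Dir NW: first cell '.' (not opp) -> no flip
Dir N: first cell '.' (not opp) -> no flip
Dir NE: first cell '.' (not opp) -> no flip
Dir W: first cell '.' (not opp) -> no flip
Dir E: first cell '.' (not opp) -> no flip
Dir SW: opp run (2,3) capped by W -> flip
Dir S: first cell '.' (not opp) -> no flip
Dir SE: first cell '.' (not opp) -> no flip
All flips: (2,3)

Answer: ......
....W.
.BBW..
.WWB..
....B.
......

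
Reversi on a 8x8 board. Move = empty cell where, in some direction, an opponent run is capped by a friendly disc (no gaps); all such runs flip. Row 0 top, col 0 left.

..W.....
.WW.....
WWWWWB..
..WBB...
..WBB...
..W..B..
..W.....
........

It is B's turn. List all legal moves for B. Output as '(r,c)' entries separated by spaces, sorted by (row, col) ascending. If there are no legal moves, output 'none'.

Answer: (0,0) (0,1) (1,0) (1,3) (1,4) (1,5) (3,1) (4,1) (5,1) (6,1)

Derivation:
(0,0): flips 2 -> legal
(0,1): flips 2 -> legal
(0,3): no bracket -> illegal
(1,0): flips 2 -> legal
(1,3): flips 1 -> legal
(1,4): flips 1 -> legal
(1,5): flips 1 -> legal
(3,0): no bracket -> illegal
(3,1): flips 1 -> legal
(3,5): no bracket -> illegal
(4,1): flips 1 -> legal
(5,1): flips 1 -> legal
(5,3): no bracket -> illegal
(6,1): flips 1 -> legal
(6,3): no bracket -> illegal
(7,1): no bracket -> illegal
(7,2): no bracket -> illegal
(7,3): no bracket -> illegal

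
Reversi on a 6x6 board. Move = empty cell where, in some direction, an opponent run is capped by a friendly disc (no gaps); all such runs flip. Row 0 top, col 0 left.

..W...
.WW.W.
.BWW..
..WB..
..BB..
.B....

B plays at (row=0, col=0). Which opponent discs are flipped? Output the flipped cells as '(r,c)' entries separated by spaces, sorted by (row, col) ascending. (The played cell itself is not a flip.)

Dir NW: edge -> no flip
Dir N: edge -> no flip
Dir NE: edge -> no flip
Dir W: edge -> no flip
Dir E: first cell '.' (not opp) -> no flip
Dir SW: edge -> no flip
Dir S: first cell '.' (not opp) -> no flip
Dir SE: opp run (1,1) (2,2) capped by B -> flip

Answer: (1,1) (2,2)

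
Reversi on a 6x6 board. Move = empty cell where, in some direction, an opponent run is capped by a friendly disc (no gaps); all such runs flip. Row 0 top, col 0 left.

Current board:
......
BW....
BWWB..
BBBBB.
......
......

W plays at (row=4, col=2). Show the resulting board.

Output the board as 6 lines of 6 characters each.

Answer: ......
BW....
BWWB..
BBWBB.
..W...
......

Derivation:
Place W at (4,2); scan 8 dirs for brackets.
Dir NW: opp run (3,1) (2,0), next=edge -> no flip
Dir N: opp run (3,2) capped by W -> flip
Dir NE: opp run (3,3), next='.' -> no flip
Dir W: first cell '.' (not opp) -> no flip
Dir E: first cell '.' (not opp) -> no flip
Dir SW: first cell '.' (not opp) -> no flip
Dir S: first cell '.' (not opp) -> no flip
Dir SE: first cell '.' (not opp) -> no flip
All flips: (3,2)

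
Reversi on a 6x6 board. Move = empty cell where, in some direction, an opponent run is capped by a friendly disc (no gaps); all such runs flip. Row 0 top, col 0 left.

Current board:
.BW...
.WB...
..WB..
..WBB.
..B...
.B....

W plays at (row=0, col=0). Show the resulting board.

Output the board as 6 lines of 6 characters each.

Place W at (0,0); scan 8 dirs for brackets.
Dir NW: edge -> no flip
Dir N: edge -> no flip
Dir NE: edge -> no flip
Dir W: edge -> no flip
Dir E: opp run (0,1) capped by W -> flip
Dir SW: edge -> no flip
Dir S: first cell '.' (not opp) -> no flip
Dir SE: first cell 'W' (not opp) -> no flip
All flips: (0,1)

Answer: WWW...
.WB...
..WB..
..WBB.
..B...
.B....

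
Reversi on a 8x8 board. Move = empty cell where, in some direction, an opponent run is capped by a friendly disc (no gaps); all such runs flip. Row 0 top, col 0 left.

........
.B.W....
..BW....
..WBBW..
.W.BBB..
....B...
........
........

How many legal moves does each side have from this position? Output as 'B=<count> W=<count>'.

Answer: B=10 W=7

Derivation:
-- B to move --
(0,2): no bracket -> illegal
(0,3): flips 2 -> legal
(0,4): flips 1 -> legal
(1,2): flips 1 -> legal
(1,4): no bracket -> illegal
(2,1): flips 1 -> legal
(2,4): flips 1 -> legal
(2,5): flips 1 -> legal
(2,6): flips 1 -> legal
(3,0): no bracket -> illegal
(3,1): flips 1 -> legal
(3,6): flips 1 -> legal
(4,0): no bracket -> illegal
(4,2): flips 1 -> legal
(4,6): no bracket -> illegal
(5,0): no bracket -> illegal
(5,1): no bracket -> illegal
(5,2): no bracket -> illegal
B mobility = 10
-- W to move --
(0,0): no bracket -> illegal
(0,1): no bracket -> illegal
(0,2): no bracket -> illegal
(1,0): no bracket -> illegal
(1,2): flips 1 -> legal
(2,0): no bracket -> illegal
(2,1): flips 1 -> legal
(2,4): no bracket -> illegal
(2,5): no bracket -> illegal
(3,1): flips 1 -> legal
(3,6): no bracket -> illegal
(4,2): no bracket -> illegal
(4,6): no bracket -> illegal
(5,2): no bracket -> illegal
(5,3): flips 3 -> legal
(5,5): flips 1 -> legal
(5,6): flips 2 -> legal
(6,3): no bracket -> illegal
(6,4): no bracket -> illegal
(6,5): flips 2 -> legal
W mobility = 7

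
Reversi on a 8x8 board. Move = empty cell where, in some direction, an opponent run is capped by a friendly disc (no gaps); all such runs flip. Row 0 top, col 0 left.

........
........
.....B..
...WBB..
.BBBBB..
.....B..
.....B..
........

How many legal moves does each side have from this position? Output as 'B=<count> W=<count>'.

-- B to move --
(2,2): flips 1 -> legal
(2,3): flips 1 -> legal
(2,4): flips 1 -> legal
(3,2): flips 1 -> legal
B mobility = 4
-- W to move --
(1,4): no bracket -> illegal
(1,5): no bracket -> illegal
(1,6): no bracket -> illegal
(2,3): no bracket -> illegal
(2,4): no bracket -> illegal
(2,6): no bracket -> illegal
(3,0): no bracket -> illegal
(3,1): no bracket -> illegal
(3,2): no bracket -> illegal
(3,6): flips 2 -> legal
(4,0): no bracket -> illegal
(4,6): no bracket -> illegal
(5,0): no bracket -> illegal
(5,1): flips 1 -> legal
(5,2): no bracket -> illegal
(5,3): flips 1 -> legal
(5,4): no bracket -> illegal
(5,6): no bracket -> illegal
(6,4): no bracket -> illegal
(6,6): flips 2 -> legal
(7,4): no bracket -> illegal
(7,5): no bracket -> illegal
(7,6): no bracket -> illegal
W mobility = 4

Answer: B=4 W=4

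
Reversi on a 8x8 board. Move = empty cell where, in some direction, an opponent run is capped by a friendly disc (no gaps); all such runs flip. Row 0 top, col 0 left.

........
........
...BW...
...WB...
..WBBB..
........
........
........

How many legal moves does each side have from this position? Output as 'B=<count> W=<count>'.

Answer: B=5 W=7

Derivation:
-- B to move --
(1,3): no bracket -> illegal
(1,4): flips 1 -> legal
(1,5): no bracket -> illegal
(2,2): flips 1 -> legal
(2,5): flips 1 -> legal
(3,1): no bracket -> illegal
(3,2): flips 1 -> legal
(3,5): no bracket -> illegal
(4,1): flips 1 -> legal
(5,1): no bracket -> illegal
(5,2): no bracket -> illegal
(5,3): no bracket -> illegal
B mobility = 5
-- W to move --
(1,2): no bracket -> illegal
(1,3): flips 1 -> legal
(1,4): no bracket -> illegal
(2,2): flips 1 -> legal
(2,5): no bracket -> illegal
(3,2): no bracket -> illegal
(3,5): flips 1 -> legal
(3,6): no bracket -> illegal
(4,6): flips 3 -> legal
(5,2): no bracket -> illegal
(5,3): flips 1 -> legal
(5,4): flips 2 -> legal
(5,5): flips 1 -> legal
(5,6): no bracket -> illegal
W mobility = 7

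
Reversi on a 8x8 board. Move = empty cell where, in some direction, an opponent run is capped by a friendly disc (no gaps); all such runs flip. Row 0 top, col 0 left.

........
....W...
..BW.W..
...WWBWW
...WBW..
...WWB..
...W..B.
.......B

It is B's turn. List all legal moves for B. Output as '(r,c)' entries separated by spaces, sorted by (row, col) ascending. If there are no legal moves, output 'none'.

Answer: (1,5) (2,4) (3,2) (4,2) (4,6) (5,2) (6,2) (6,4)

Derivation:
(0,3): no bracket -> illegal
(0,4): no bracket -> illegal
(0,5): no bracket -> illegal
(1,2): no bracket -> illegal
(1,3): no bracket -> illegal
(1,5): flips 1 -> legal
(1,6): no bracket -> illegal
(2,4): flips 2 -> legal
(2,6): no bracket -> illegal
(2,7): no bracket -> illegal
(3,2): flips 2 -> legal
(4,2): flips 1 -> legal
(4,6): flips 1 -> legal
(4,7): no bracket -> illegal
(5,2): flips 2 -> legal
(5,6): no bracket -> illegal
(6,2): flips 1 -> legal
(6,4): flips 1 -> legal
(6,5): no bracket -> illegal
(7,2): no bracket -> illegal
(7,3): no bracket -> illegal
(7,4): no bracket -> illegal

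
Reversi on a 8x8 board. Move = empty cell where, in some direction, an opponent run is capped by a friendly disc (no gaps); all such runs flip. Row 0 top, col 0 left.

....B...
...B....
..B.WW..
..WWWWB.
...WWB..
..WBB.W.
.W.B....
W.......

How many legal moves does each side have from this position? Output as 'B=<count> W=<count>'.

Answer: B=12 W=12

Derivation:
-- B to move --
(1,4): flips 4 -> legal
(1,5): flips 2 -> legal
(1,6): no bracket -> illegal
(2,1): flips 2 -> legal
(2,3): flips 3 -> legal
(2,6): flips 2 -> legal
(3,1): flips 4 -> legal
(4,1): flips 1 -> legal
(4,2): flips 3 -> legal
(4,6): flips 2 -> legal
(4,7): no bracket -> illegal
(5,0): no bracket -> illegal
(5,1): flips 1 -> legal
(5,5): flips 2 -> legal
(5,7): no bracket -> illegal
(6,0): no bracket -> illegal
(6,2): no bracket -> illegal
(6,5): no bracket -> illegal
(6,6): no bracket -> illegal
(6,7): flips 1 -> legal
(7,1): no bracket -> illegal
(7,2): no bracket -> illegal
B mobility = 12
-- W to move --
(0,2): flips 1 -> legal
(0,3): no bracket -> illegal
(0,5): no bracket -> illegal
(1,1): flips 1 -> legal
(1,2): flips 1 -> legal
(1,4): no bracket -> illegal
(1,5): no bracket -> illegal
(2,1): no bracket -> illegal
(2,3): no bracket -> illegal
(2,6): no bracket -> illegal
(2,7): no bracket -> illegal
(3,1): no bracket -> illegal
(3,7): flips 1 -> legal
(4,2): no bracket -> illegal
(4,6): flips 1 -> legal
(4,7): flips 1 -> legal
(5,5): flips 3 -> legal
(6,2): flips 1 -> legal
(6,4): flips 1 -> legal
(6,5): flips 1 -> legal
(7,2): no bracket -> illegal
(7,3): flips 2 -> legal
(7,4): flips 1 -> legal
W mobility = 12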